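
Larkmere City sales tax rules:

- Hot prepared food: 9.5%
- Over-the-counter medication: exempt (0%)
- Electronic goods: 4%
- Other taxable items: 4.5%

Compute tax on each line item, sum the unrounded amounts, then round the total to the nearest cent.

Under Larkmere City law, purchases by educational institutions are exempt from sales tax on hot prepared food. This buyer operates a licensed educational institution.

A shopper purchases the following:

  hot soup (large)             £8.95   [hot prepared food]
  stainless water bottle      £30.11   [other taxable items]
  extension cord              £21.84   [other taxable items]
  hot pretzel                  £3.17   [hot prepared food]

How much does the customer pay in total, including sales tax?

Hot soup (large) £8.95: hot prepared food, buyer-exempt → 0% → £0.00
Stainless water bottle £30.11: other taxable items → 4.5% → £1.35495
Extension cord £21.84: other taxable items → 4.5% → £0.9828
Hot pretzel £3.17: hot prepared food, buyer-exempt → 0% → £0.00
Subtotal = £64.07; unrounded tax = £2.33775 → £2.34; total due = £66.41

£66.41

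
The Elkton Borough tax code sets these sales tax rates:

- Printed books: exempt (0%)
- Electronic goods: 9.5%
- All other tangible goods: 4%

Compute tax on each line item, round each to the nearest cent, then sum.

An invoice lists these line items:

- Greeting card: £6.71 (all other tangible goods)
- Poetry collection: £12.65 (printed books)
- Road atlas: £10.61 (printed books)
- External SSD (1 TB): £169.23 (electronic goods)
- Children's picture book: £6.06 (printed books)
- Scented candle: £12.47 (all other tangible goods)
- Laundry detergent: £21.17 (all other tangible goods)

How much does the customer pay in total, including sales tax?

Greeting card £6.71: all other tangible goods → 4% → £0.27
Poetry collection £12.65: printed books → 0% → £0.00
Road atlas £10.61: printed books → 0% → £0.00
External SSD (1 TB) £169.23: electronic goods → 9.5% → £16.08
Children's picture book £6.06: printed books → 0% → £0.00
Scented candle £12.47: all other tangible goods → 4% → £0.50
Laundry detergent £21.17: all other tangible goods → 4% → £0.85
Subtotal = £238.90; tax = £17.70; total due = £256.60

£256.60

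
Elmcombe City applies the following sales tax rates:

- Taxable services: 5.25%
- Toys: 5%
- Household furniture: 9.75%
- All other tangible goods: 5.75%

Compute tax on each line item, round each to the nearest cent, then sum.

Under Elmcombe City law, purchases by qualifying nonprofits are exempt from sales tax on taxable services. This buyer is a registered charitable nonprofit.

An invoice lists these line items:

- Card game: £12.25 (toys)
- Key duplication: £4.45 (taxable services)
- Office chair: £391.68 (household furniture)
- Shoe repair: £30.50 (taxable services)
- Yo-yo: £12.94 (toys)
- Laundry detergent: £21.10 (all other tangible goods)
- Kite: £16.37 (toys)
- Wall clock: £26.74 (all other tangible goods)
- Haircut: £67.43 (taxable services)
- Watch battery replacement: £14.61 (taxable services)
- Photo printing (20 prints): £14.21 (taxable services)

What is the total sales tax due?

Card game £12.25: toys → 5% → £0.61
Key duplication £4.45: taxable services, buyer-exempt → 0% → £0.00
Office chair £391.68: household furniture → 9.75% → £38.19
Shoe repair £30.50: taxable services, buyer-exempt → 0% → £0.00
Yo-yo £12.94: toys → 5% → £0.65
Laundry detergent £21.10: all other tangible goods → 5.75% → £1.21
Kite £16.37: toys → 5% → £0.82
Wall clock £26.74: all other tangible goods → 5.75% → £1.54
Haircut £67.43: taxable services, buyer-exempt → 0% → £0.00
Watch battery replacement £14.61: taxable services, buyer-exempt → 0% → £0.00
Photo printing (20 prints) £14.21: taxable services, buyer-exempt → 0% → £0.00
Total tax = £0.61 + £38.19 + £0.65 + £1.21 + £0.82 + £1.54 = £43.02

£43.02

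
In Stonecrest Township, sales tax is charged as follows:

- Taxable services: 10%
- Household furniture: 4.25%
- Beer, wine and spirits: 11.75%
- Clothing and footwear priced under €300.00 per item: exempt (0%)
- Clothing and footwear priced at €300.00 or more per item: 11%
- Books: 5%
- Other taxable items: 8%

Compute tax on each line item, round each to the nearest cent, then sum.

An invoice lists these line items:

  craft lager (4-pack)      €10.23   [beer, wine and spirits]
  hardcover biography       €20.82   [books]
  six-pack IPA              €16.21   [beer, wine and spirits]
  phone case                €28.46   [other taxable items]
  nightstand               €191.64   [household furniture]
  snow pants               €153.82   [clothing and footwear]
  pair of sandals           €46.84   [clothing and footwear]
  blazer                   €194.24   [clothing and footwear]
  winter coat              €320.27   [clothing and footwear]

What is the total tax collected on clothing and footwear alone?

Snow pants €153.82: clothing and footwear, under €300.00 → 0% → €0.00
Pair of sandals €46.84: clothing and footwear, under €300.00 → 0% → €0.00
Blazer €194.24: clothing and footwear, under €300.00 → 0% → €0.00
Winter coat €320.27: clothing and footwear, €300.00 or more → 11% → €35.23
Tax on clothing and footwear = €0.00 + €0.00 + €0.00 + €35.23 = €35.23

€35.23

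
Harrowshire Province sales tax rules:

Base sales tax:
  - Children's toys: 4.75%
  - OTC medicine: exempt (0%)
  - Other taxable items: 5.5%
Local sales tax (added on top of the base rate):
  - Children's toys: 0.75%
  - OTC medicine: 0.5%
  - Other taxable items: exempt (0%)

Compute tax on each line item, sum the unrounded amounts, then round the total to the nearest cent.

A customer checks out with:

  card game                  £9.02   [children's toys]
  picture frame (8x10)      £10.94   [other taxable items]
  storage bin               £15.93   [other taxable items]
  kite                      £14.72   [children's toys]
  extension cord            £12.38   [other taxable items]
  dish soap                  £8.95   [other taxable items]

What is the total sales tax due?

Card game £9.02: children's toys → 4.75% + 0.75% local = 5.5% → £0.4961
Picture frame (8x10) £10.94: other taxable items → 5.5% + 0% local = 5.5% → £0.6017
Storage bin £15.93: other taxable items → 5.5% + 0% local = 5.5% → £0.87615
Kite £14.72: children's toys → 4.75% + 0.75% local = 5.5% → £0.8096
Extension cord £12.38: other taxable items → 5.5% + 0% local = 5.5% → £0.6809
Dish soap £8.95: other taxable items → 5.5% + 0% local = 5.5% → £0.49225
Unrounded tax sum = £3.9567 → £3.96

£3.96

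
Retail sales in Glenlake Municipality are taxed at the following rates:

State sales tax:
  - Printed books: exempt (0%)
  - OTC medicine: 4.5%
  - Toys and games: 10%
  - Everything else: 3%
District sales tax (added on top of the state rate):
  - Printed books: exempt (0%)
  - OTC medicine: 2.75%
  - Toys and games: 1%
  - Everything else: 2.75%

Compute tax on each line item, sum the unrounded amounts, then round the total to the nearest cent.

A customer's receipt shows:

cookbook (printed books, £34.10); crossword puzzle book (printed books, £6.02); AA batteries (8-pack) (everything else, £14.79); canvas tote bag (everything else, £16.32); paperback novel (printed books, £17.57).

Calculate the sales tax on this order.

Cookbook £34.10: printed books → 0% + 0% district = 0% → £0.00
Crossword puzzle book £6.02: printed books → 0% + 0% district = 0% → £0.00
AA batteries (8-pack) £14.79: everything else → 3% + 2.75% district = 5.75% → £0.850425
Canvas tote bag £16.32: everything else → 3% + 2.75% district = 5.75% → £0.9384
Paperback novel £17.57: printed books → 0% + 0% district = 0% → £0.00
Unrounded tax sum = £1.788825 → £1.79

£1.79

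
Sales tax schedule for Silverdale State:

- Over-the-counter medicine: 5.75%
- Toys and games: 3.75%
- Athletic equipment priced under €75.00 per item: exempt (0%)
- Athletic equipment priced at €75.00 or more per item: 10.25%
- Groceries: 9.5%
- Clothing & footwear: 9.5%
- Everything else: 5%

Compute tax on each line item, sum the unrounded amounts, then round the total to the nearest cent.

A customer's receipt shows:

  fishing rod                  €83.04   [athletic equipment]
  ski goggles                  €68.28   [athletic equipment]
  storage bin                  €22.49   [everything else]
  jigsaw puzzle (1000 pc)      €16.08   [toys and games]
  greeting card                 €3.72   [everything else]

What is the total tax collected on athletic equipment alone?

€8.51

Fishing rod €83.04: athletic equipment, €75.00 or more → 10.25% → €8.5116
Ski goggles €68.28: athletic equipment, under €75.00 → 0% → €0.00
Tax on athletic equipment: unrounded sum = €8.5116 → €8.51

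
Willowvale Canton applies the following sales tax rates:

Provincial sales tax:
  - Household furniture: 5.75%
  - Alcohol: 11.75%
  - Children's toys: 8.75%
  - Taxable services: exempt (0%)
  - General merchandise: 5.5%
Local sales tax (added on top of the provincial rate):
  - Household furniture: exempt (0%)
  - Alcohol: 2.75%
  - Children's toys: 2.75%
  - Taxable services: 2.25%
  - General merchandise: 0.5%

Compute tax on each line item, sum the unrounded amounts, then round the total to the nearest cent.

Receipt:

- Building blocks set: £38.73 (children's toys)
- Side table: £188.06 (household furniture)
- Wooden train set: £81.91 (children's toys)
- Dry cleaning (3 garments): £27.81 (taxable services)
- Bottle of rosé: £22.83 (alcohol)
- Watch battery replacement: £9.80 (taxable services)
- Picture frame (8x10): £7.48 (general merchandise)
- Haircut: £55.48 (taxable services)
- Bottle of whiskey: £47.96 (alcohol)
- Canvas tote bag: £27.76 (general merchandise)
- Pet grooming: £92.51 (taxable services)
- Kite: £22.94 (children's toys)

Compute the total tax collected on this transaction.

Building blocks set £38.73: children's toys → 8.75% + 2.75% local = 11.5% → £4.45395
Side table £188.06: household furniture → 5.75% + 0% local = 5.75% → £10.81345
Wooden train set £81.91: children's toys → 8.75% + 2.75% local = 11.5% → £9.41965
Dry cleaning (3 garments) £27.81: taxable services → 0% + 2.25% local = 2.25% → £0.625725
Bottle of rosé £22.83: alcohol → 11.75% + 2.75% local = 14.5% → £3.31035
Watch battery replacement £9.80: taxable services → 0% + 2.25% local = 2.25% → £0.2205
Picture frame (8x10) £7.48: general merchandise → 5.5% + 0.5% local = 6% → £0.4488
Haircut £55.48: taxable services → 0% + 2.25% local = 2.25% → £1.2483
Bottle of whiskey £47.96: alcohol → 11.75% + 2.75% local = 14.5% → £6.9542
Canvas tote bag £27.76: general merchandise → 5.5% + 0.5% local = 6% → £1.6656
Pet grooming £92.51: taxable services → 0% + 2.25% local = 2.25% → £2.081475
Kite £22.94: children's toys → 8.75% + 2.75% local = 11.5% → £2.6381
Unrounded tax sum = £43.8801 → £43.88

£43.88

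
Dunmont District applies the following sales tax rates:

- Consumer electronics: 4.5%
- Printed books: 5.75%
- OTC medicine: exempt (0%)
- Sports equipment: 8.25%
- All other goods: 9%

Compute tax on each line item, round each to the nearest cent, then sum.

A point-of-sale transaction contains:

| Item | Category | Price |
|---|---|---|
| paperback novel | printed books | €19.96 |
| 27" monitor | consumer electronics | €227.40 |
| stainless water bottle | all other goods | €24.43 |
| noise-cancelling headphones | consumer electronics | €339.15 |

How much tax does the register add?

Paperback novel €19.96: printed books → 5.75% → €1.15
27" monitor €227.40: consumer electronics → 4.5% → €10.23
Stainless water bottle €24.43: all other goods → 9% → €2.20
Noise-cancelling headphones €339.15: consumer electronics → 4.5% → €15.26
Total tax = €1.15 + €10.23 + €2.20 + €15.26 = €28.84

€28.84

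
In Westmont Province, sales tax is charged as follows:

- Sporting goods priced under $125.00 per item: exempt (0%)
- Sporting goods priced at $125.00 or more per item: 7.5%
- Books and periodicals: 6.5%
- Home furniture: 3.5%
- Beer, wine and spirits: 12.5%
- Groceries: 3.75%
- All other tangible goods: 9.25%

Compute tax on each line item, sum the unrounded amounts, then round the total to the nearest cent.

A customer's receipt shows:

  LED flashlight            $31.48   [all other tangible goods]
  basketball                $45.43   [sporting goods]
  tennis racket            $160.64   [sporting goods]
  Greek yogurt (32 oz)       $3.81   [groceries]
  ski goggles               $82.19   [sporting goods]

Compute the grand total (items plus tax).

LED flashlight $31.48: all other tangible goods → 9.25% → $2.9119
Basketball $45.43: sporting goods, under $125.00 → 0% → $0.00
Tennis racket $160.64: sporting goods, $125.00 or more → 7.5% → $12.048
Greek yogurt (32 oz) $3.81: groceries → 3.75% → $0.142875
Ski goggles $82.19: sporting goods, under $125.00 → 0% → $0.00
Subtotal = $323.55; unrounded tax = $15.102775 → $15.10; total due = $338.65

$338.65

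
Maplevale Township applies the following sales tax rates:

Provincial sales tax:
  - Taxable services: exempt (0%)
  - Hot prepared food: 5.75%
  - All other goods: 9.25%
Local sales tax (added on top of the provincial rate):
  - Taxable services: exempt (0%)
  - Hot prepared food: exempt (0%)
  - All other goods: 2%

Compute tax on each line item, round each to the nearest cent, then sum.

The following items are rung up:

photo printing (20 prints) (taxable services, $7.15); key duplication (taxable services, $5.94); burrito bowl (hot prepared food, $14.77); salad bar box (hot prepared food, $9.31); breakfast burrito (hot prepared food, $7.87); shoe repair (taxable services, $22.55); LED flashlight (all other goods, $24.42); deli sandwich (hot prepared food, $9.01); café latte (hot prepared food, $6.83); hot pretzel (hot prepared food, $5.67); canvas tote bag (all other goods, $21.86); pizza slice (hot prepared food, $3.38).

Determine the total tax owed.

Photo printing (20 prints) $7.15: taxable services → 0% + 0% local = 0% → $0.00
Key duplication $5.94: taxable services → 0% + 0% local = 0% → $0.00
Burrito bowl $14.77: hot prepared food → 5.75% + 0% local = 5.75% → $0.85
Salad bar box $9.31: hot prepared food → 5.75% + 0% local = 5.75% → $0.54
Breakfast burrito $7.87: hot prepared food → 5.75% + 0% local = 5.75% → $0.45
Shoe repair $22.55: taxable services → 0% + 0% local = 0% → $0.00
LED flashlight $24.42: all other goods → 9.25% + 2% local = 11.25% → $2.75
Deli sandwich $9.01: hot prepared food → 5.75% + 0% local = 5.75% → $0.52
Café latte $6.83: hot prepared food → 5.75% + 0% local = 5.75% → $0.39
Hot pretzel $5.67: hot prepared food → 5.75% + 0% local = 5.75% → $0.33
Canvas tote bag $21.86: all other goods → 9.25% + 2% local = 11.25% → $2.46
Pizza slice $3.38: hot prepared food → 5.75% + 0% local = 5.75% → $0.19
Total tax = $0.85 + $0.54 + $0.45 + $2.75 + $0.52 + $0.39 + $0.33 + $2.46 + $0.19 = $8.48

$8.48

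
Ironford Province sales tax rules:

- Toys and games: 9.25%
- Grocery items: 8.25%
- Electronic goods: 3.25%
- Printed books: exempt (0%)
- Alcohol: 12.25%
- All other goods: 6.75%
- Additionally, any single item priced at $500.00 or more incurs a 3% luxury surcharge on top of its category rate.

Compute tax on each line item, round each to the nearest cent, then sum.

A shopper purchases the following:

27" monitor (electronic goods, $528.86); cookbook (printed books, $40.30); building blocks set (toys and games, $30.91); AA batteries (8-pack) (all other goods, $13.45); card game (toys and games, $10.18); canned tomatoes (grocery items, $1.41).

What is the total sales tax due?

27" monitor $528.86: electronic goods → 3.25% + 3% surcharge = 6.25% → $33.05
Cookbook $40.30: printed books → 0% → $0.00
Building blocks set $30.91: toys and games → 9.25% → $2.86
AA batteries (8-pack) $13.45: all other goods → 6.75% → $0.91
Card game $10.18: toys and games → 9.25% → $0.94
Canned tomatoes $1.41: grocery items → 8.25% → $0.12
Total tax = $33.05 + $2.86 + $0.91 + $0.94 + $0.12 = $37.88

$37.88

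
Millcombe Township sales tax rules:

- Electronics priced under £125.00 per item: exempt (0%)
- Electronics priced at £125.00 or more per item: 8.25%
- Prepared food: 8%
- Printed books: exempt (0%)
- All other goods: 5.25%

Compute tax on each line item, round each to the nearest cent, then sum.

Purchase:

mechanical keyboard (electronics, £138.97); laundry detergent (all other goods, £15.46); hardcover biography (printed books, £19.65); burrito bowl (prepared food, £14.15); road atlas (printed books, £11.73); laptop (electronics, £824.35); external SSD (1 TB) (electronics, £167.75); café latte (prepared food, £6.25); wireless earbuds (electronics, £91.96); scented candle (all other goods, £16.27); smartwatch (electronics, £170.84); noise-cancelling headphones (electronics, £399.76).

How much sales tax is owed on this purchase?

Mechanical keyboard £138.97: electronics, £125.00 or more → 8.25% → £11.47
Laundry detergent £15.46: all other goods → 5.25% → £0.81
Hardcover biography £19.65: printed books → 0% → £0.00
Burrito bowl £14.15: prepared food → 8% → £1.13
Road atlas £11.73: printed books → 0% → £0.00
Laptop £824.35: electronics, £125.00 or more → 8.25% → £68.01
External SSD (1 TB) £167.75: electronics, £125.00 or more → 8.25% → £13.84
Café latte £6.25: prepared food → 8% → £0.50
Wireless earbuds £91.96: electronics, under £125.00 → 0% → £0.00
Scented candle £16.27: all other goods → 5.25% → £0.85
Smartwatch £170.84: electronics, £125.00 or more → 8.25% → £14.09
Noise-cancelling headphones £399.76: electronics, £125.00 or more → 8.25% → £32.98
Total tax = £11.47 + £0.81 + £1.13 + £68.01 + £13.84 + £0.50 + £0.85 + £14.09 + £32.98 = £143.68

£143.68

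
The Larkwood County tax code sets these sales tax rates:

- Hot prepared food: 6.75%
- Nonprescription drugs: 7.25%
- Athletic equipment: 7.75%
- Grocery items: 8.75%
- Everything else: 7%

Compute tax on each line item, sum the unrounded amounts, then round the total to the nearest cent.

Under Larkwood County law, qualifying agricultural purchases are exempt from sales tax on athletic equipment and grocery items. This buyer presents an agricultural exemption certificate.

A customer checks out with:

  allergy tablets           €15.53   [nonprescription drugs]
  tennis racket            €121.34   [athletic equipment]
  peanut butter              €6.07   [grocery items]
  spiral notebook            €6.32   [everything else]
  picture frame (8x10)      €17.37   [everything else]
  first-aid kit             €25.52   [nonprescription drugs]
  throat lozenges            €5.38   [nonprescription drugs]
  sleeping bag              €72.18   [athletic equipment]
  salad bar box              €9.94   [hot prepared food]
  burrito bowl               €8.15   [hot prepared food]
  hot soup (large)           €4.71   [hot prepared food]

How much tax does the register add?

€6.56

Allergy tablets €15.53: nonprescription drugs → 7.25% → €1.125925
Tennis racket €121.34: athletic equipment, buyer-exempt → 0% → €0.00
Peanut butter €6.07: grocery items, buyer-exempt → 0% → €0.00
Spiral notebook €6.32: everything else → 7% → €0.4424
Picture frame (8x10) €17.37: everything else → 7% → €1.2159
First-aid kit €25.52: nonprescription drugs → 7.25% → €1.8502
Throat lozenges €5.38: nonprescription drugs → 7.25% → €0.39005
Sleeping bag €72.18: athletic equipment, buyer-exempt → 0% → €0.00
Salad bar box €9.94: hot prepared food → 6.75% → €0.67095
Burrito bowl €8.15: hot prepared food → 6.75% → €0.550125
Hot soup (large) €4.71: hot prepared food → 6.75% → €0.317925
Unrounded tax sum = €6.563475 → €6.56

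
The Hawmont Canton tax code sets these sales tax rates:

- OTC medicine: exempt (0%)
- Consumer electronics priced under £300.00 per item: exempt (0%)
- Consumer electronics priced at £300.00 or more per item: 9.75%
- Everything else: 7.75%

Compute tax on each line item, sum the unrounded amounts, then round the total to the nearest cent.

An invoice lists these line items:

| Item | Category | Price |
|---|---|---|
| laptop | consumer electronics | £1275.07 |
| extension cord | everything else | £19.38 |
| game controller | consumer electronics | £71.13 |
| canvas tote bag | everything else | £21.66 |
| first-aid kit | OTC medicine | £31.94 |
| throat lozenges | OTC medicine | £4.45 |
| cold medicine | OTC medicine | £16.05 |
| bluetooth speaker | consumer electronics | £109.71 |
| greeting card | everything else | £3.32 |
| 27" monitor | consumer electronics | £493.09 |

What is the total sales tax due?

£175.83

Laptop £1275.07: consumer electronics, £300.00 or more → 9.75% → £124.319325
Extension cord £19.38: everything else → 7.75% → £1.50195
Game controller £71.13: consumer electronics, under £300.00 → 0% → £0.00
Canvas tote bag £21.66: everything else → 7.75% → £1.67865
First-aid kit £31.94: OTC medicine → 0% → £0.00
Throat lozenges £4.45: OTC medicine → 0% → £0.00
Cold medicine £16.05: OTC medicine → 0% → £0.00
Bluetooth speaker £109.71: consumer electronics, under £300.00 → 0% → £0.00
Greeting card £3.32: everything else → 7.75% → £0.2573
27" monitor £493.09: consumer electronics, £300.00 or more → 9.75% → £48.076275
Unrounded tax sum = £175.8335 → £175.83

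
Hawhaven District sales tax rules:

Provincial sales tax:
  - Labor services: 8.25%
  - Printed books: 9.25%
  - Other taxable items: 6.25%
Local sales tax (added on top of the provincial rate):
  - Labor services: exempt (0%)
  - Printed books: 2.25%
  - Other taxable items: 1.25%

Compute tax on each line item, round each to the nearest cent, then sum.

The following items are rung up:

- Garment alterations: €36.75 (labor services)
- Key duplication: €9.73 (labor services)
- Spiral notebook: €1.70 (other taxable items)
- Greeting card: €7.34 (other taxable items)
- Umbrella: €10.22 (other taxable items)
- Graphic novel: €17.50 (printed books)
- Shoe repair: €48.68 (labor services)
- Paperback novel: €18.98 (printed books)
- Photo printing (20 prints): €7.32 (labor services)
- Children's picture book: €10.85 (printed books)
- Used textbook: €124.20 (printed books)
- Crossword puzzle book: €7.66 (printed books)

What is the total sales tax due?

€30.50

Garment alterations €36.75: labor services → 8.25% + 0% local = 8.25% → €3.03
Key duplication €9.73: labor services → 8.25% + 0% local = 8.25% → €0.80
Spiral notebook €1.70: other taxable items → 6.25% + 1.25% local = 7.5% → €0.13
Greeting card €7.34: other taxable items → 6.25% + 1.25% local = 7.5% → €0.55
Umbrella €10.22: other taxable items → 6.25% + 1.25% local = 7.5% → €0.77
Graphic novel €17.50: printed books → 9.25% + 2.25% local = 11.5% → €2.01
Shoe repair €48.68: labor services → 8.25% + 0% local = 8.25% → €4.02
Paperback novel €18.98: printed books → 9.25% + 2.25% local = 11.5% → €2.18
Photo printing (20 prints) €7.32: labor services → 8.25% + 0% local = 8.25% → €0.60
Children's picture book €10.85: printed books → 9.25% + 2.25% local = 11.5% → €1.25
Used textbook €124.20: printed books → 9.25% + 2.25% local = 11.5% → €14.28
Crossword puzzle book €7.66: printed books → 9.25% + 2.25% local = 11.5% → €0.88
Total tax = €3.03 + €0.80 + €0.13 + €0.55 + €0.77 + €2.01 + €4.02 + €2.18 + €0.60 + €1.25 + €14.28 + €0.88 = €30.50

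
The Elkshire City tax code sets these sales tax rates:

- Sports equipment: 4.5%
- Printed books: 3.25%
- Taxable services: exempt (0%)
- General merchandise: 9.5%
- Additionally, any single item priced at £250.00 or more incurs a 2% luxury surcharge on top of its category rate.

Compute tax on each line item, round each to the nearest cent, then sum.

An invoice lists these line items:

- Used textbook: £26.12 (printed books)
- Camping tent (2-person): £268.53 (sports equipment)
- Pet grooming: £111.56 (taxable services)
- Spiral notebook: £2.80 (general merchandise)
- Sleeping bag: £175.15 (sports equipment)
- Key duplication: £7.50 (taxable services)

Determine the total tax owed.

Used textbook £26.12: printed books → 3.25% → £0.85
Camping tent (2-person) £268.53: sports equipment → 4.5% + 2% surcharge = 6.5% → £17.45
Pet grooming £111.56: taxable services → 0% → £0.00
Spiral notebook £2.80: general merchandise → 9.5% → £0.27
Sleeping bag £175.15: sports equipment → 4.5% → £7.88
Key duplication £7.50: taxable services → 0% → £0.00
Total tax = £0.85 + £17.45 + £0.27 + £7.88 = £26.45

£26.45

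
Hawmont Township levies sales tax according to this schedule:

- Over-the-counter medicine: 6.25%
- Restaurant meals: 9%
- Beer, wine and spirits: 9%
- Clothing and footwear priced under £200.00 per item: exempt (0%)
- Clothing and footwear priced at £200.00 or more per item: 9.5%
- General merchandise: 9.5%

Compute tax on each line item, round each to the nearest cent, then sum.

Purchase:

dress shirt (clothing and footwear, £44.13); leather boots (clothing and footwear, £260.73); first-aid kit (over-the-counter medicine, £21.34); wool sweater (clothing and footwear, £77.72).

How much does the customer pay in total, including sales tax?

Dress shirt £44.13: clothing and footwear, under £200.00 → 0% → £0.00
Leather boots £260.73: clothing and footwear, £200.00 or more → 9.5% → £24.77
First-aid kit £21.34: over-the-counter medicine → 6.25% → £1.33
Wool sweater £77.72: clothing and footwear, under £200.00 → 0% → £0.00
Subtotal = £403.92; tax = £26.10; total due = £430.02

£430.02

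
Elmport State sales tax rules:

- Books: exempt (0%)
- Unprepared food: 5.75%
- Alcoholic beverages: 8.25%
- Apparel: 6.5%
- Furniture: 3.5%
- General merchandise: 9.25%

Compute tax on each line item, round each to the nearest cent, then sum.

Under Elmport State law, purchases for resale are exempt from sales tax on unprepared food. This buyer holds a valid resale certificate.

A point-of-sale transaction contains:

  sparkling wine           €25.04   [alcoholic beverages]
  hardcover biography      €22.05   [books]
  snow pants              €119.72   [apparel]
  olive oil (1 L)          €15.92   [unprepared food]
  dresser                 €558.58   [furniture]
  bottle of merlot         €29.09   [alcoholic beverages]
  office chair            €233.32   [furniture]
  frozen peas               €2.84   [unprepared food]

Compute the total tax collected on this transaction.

€39.97

Sparkling wine €25.04: alcoholic beverages → 8.25% → €2.07
Hardcover biography €22.05: books → 0% → €0.00
Snow pants €119.72: apparel → 6.5% → €7.78
Olive oil (1 L) €15.92: unprepared food, buyer-exempt → 0% → €0.00
Dresser €558.58: furniture → 3.5% → €19.55
Bottle of merlot €29.09: alcoholic beverages → 8.25% → €2.40
Office chair €233.32: furniture → 3.5% → €8.17
Frozen peas €2.84: unprepared food, buyer-exempt → 0% → €0.00
Total tax = €2.07 + €7.78 + €19.55 + €2.40 + €8.17 = €39.97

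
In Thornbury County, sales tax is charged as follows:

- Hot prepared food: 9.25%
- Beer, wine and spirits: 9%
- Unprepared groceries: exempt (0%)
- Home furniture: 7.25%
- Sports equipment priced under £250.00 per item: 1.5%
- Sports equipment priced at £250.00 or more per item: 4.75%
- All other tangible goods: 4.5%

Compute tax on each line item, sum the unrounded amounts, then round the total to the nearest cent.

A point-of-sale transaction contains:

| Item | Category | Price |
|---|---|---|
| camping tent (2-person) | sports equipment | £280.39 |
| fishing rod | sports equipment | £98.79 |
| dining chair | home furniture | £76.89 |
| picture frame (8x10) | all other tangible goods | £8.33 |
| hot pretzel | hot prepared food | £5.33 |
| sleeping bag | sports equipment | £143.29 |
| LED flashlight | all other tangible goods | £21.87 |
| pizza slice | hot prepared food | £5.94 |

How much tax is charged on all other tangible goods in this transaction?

£1.36

Picture frame (8x10) £8.33: all other tangible goods → 4.5% → £0.37485
LED flashlight £21.87: all other tangible goods → 4.5% → £0.98415
Tax on all other tangible goods: unrounded sum = £1.359 → £1.36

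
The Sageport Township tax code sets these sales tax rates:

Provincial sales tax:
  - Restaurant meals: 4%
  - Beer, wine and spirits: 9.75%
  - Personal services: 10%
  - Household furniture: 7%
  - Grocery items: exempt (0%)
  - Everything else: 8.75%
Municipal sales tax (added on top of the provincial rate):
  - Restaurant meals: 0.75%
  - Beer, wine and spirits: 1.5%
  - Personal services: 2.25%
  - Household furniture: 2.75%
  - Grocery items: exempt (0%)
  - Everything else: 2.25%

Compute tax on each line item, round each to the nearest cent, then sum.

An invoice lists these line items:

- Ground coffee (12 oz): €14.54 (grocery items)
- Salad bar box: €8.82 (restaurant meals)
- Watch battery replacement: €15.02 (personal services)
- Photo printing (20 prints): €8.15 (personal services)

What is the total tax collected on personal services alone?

€2.84

Watch battery replacement €15.02: personal services → 10% + 2.25% municipal = 12.25% → €1.84
Photo printing (20 prints) €8.15: personal services → 10% + 2.25% municipal = 12.25% → €1.00
Tax on personal services = €1.84 + €1.00 = €2.84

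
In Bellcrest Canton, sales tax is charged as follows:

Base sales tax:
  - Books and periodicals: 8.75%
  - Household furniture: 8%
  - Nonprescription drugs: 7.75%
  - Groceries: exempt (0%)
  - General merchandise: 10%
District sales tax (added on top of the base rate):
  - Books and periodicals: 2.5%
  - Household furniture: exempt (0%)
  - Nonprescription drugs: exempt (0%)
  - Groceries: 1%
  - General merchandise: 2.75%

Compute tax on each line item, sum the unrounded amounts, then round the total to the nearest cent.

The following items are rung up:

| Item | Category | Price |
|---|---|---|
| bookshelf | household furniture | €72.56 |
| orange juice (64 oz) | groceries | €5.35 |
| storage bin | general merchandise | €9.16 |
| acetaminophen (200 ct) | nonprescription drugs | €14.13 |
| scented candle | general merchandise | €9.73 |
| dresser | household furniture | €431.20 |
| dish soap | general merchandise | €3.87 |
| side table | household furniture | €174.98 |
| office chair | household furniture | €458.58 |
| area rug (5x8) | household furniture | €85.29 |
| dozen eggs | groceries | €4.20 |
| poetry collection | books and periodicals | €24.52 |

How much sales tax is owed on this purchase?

Bookshelf €72.56: household furniture → 8% + 0% district = 8% → €5.8048
Orange juice (64 oz) €5.35: groceries → 0% + 1% district = 1% → €0.0535
Storage bin €9.16: general merchandise → 10% + 2.75% district = 12.75% → €1.1679
Acetaminophen (200 ct) €14.13: nonprescription drugs → 7.75% + 0% district = 7.75% → €1.095075
Scented candle €9.73: general merchandise → 10% + 2.75% district = 12.75% → €1.240575
Dresser €431.20: household furniture → 8% + 0% district = 8% → €34.496
Dish soap €3.87: general merchandise → 10% + 2.75% district = 12.75% → €0.493425
Side table €174.98: household furniture → 8% + 0% district = 8% → €13.9984
Office chair €458.58: household furniture → 8% + 0% district = 8% → €36.6864
Area rug (5x8) €85.29: household furniture → 8% + 0% district = 8% → €6.8232
Dozen eggs €4.20: groceries → 0% + 1% district = 1% → €0.042
Poetry collection €24.52: books and periodicals → 8.75% + 2.5% district = 11.25% → €2.7585
Unrounded tax sum = €104.659775 → €104.66

€104.66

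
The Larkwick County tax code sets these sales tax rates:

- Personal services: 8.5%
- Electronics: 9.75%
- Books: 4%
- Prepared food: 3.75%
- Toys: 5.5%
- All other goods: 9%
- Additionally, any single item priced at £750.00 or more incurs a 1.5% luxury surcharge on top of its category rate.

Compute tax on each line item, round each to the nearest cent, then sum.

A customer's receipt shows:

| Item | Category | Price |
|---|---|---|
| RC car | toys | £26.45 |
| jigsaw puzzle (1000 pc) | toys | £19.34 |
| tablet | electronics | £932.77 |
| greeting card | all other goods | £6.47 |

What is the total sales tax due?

RC car £26.45: toys → 5.5% → £1.45
Jigsaw puzzle (1000 pc) £19.34: toys → 5.5% → £1.06
Tablet £932.77: electronics → 9.75% + 1.5% surcharge = 11.25% → £104.94
Greeting card £6.47: all other goods → 9% → £0.58
Total tax = £1.45 + £1.06 + £104.94 + £0.58 = £108.03

£108.03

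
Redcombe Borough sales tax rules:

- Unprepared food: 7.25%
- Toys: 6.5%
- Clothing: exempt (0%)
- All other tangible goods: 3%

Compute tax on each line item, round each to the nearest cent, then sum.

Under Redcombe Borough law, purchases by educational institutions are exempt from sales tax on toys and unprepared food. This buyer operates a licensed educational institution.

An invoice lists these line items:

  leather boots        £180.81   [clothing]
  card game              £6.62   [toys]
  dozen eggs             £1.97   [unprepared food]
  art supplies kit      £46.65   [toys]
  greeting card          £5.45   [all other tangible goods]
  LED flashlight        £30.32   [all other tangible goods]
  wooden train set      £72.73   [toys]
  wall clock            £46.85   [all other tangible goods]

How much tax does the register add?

£2.48

Leather boots £180.81: clothing → 0% → £0.00
Card game £6.62: toys, buyer-exempt → 0% → £0.00
Dozen eggs £1.97: unprepared food, buyer-exempt → 0% → £0.00
Art supplies kit £46.65: toys, buyer-exempt → 0% → £0.00
Greeting card £5.45: all other tangible goods → 3% → £0.16
LED flashlight £30.32: all other tangible goods → 3% → £0.91
Wooden train set £72.73: toys, buyer-exempt → 0% → £0.00
Wall clock £46.85: all other tangible goods → 3% → £1.41
Total tax = £0.16 + £0.91 + £1.41 = £2.48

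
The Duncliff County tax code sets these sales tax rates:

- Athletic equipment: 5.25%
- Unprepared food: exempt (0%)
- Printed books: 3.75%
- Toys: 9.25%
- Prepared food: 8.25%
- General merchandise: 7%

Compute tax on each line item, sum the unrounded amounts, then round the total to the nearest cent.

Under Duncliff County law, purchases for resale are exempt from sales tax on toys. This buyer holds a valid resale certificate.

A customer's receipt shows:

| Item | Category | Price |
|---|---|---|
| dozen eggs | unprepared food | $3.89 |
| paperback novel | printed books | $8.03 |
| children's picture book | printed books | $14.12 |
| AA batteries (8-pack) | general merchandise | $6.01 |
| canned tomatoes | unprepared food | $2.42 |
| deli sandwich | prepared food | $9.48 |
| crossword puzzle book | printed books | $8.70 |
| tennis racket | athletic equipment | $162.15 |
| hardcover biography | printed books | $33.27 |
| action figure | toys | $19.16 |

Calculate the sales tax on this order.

Dozen eggs $3.89: unprepared food → 0% → $0.00
Paperback novel $8.03: printed books → 3.75% → $0.301125
Children's picture book $14.12: printed books → 3.75% → $0.5295
AA batteries (8-pack) $6.01: general merchandise → 7% → $0.4207
Canned tomatoes $2.42: unprepared food → 0% → $0.00
Deli sandwich $9.48: prepared food → 8.25% → $0.7821
Crossword puzzle book $8.70: printed books → 3.75% → $0.32625
Tennis racket $162.15: athletic equipment → 5.25% → $8.512875
Hardcover biography $33.27: printed books → 3.75% → $1.247625
Action figure $19.16: toys, buyer-exempt → 0% → $0.00
Unrounded tax sum = $12.120175 → $12.12

$12.12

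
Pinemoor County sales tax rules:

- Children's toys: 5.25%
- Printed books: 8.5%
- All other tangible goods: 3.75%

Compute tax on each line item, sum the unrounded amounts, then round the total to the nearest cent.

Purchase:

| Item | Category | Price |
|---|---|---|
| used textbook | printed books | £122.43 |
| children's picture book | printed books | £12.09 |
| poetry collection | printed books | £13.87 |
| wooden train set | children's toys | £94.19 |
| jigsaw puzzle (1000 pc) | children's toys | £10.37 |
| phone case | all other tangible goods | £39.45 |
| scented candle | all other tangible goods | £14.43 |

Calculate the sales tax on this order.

Used textbook £122.43: printed books → 8.5% → £10.40655
Children's picture book £12.09: printed books → 8.5% → £1.02765
Poetry collection £13.87: printed books → 8.5% → £1.17895
Wooden train set £94.19: children's toys → 5.25% → £4.944975
Jigsaw puzzle (1000 pc) £10.37: children's toys → 5.25% → £0.544425
Phone case £39.45: all other tangible goods → 3.75% → £1.479375
Scented candle £14.43: all other tangible goods → 3.75% → £0.541125
Unrounded tax sum = £20.12305 → £20.12

£20.12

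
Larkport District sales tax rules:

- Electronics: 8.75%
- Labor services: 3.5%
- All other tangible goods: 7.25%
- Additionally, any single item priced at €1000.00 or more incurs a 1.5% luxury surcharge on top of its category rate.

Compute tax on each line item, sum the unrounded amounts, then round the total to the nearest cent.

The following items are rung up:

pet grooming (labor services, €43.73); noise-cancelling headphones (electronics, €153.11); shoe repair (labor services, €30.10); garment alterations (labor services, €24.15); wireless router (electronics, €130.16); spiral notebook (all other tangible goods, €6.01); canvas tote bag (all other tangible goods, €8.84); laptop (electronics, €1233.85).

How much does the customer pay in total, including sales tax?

Pet grooming €43.73: labor services → 3.5% → €1.53055
Noise-cancelling headphones €153.11: electronics → 8.75% → €13.397125
Shoe repair €30.10: labor services → 3.5% → €1.0535
Garment alterations €24.15: labor services → 3.5% → €0.84525
Wireless router €130.16: electronics → 8.75% → €11.389
Spiral notebook €6.01: all other tangible goods → 7.25% → €0.435725
Canvas tote bag €8.84: all other tangible goods → 7.25% → €0.6409
Laptop €1233.85: electronics → 8.75% + 1.5% surcharge = 10.25% → €126.469625
Subtotal = €1629.95; unrounded tax = €155.761675 → €155.76; total due = €1785.71

€1785.71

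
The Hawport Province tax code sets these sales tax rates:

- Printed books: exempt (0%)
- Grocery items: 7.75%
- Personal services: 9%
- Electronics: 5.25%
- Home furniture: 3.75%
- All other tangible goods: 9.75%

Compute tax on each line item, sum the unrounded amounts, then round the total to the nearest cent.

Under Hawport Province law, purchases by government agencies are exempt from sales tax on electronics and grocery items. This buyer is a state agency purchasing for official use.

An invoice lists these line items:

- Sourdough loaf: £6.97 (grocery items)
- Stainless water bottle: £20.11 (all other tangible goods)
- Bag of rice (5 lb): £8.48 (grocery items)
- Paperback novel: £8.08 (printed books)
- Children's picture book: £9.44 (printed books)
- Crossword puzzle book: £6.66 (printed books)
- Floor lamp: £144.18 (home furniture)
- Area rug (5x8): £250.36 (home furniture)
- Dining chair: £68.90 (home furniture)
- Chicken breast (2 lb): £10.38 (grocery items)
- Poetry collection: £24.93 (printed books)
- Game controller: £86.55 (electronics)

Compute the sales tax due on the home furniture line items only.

Floor lamp £144.18: home furniture → 3.75% → £5.40675
Area rug (5x8) £250.36: home furniture → 3.75% → £9.3885
Dining chair £68.90: home furniture → 3.75% → £2.58375
Tax on home furniture: unrounded sum = £17.379 → £17.38

£17.38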